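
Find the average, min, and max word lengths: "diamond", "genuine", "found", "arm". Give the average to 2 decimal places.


Lengths: "diamond"=7, "genuine"=7, "found"=5, "arm"=3
Sum = 22, Count = 4
Average = 22/4 = 5.50
= avg=5.50, min=3, max=7


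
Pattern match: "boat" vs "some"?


Pattern of "boat": [0, 1, 2, 3]
Pattern of "some": [0, 1, 2, 3]
Patterns match
Same pattern = Yes


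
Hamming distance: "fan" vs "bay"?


Comparing character by character (same length = 3):
  Pos 0: 'f' vs 'b' !=
  Pos 1: 'a' vs 'a' =
  Pos 2: 'n' vs 'y' !=
Hamming distance = 2


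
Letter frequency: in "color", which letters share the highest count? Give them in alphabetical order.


Word: "color"
Letter counts:
  'c': 1
  'l': 1
  'o': 2
  'r': 1
Maximum count = 2
Most frequent = 'o' (2 times each)


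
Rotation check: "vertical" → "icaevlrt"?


Word: "vertical", Candidate: "icaevlrt"
Method: check if candidate is substring of word+word
"verticalvertical" contains "icaevlrt"? No
Is rotation = No


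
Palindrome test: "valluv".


Word: "valluv"
Reversed: "vullav"
Forward == Backward? valluv != vullav
Palindrome = No


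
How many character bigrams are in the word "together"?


Word: "together" (length 8)
Number of 2-grams = length - 2 + 1 = 8 - 2 + 1
= 7


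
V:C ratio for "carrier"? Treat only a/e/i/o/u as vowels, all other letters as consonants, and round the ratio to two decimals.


Word: "carrier"
Vowels (a,e,i,o,u): 3
Consonants: 4
Ratio = 3/4
= 0.75


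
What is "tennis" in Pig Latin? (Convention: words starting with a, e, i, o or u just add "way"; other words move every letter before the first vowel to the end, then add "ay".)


Word: "tennis"
Starts with consonant(s) → move to end, add 'ay'
Consonant cluster: "t"
Pig Latin = "ennistay"


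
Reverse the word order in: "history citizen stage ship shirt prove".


Original: "history citizen stage ship shirt prove"
Words (1..n): history | citizen | stage | ship | shirt | prove
Reversed (n..1): prove | shirt | ship | stage | citizen | history
Result = "prove shirt ship stage citizen history"


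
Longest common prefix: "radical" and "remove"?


Word 1: "radical"
Word 2: "remove"
Comparing from start:
  Pos 0: 'r' == 'r'
  Pos 1: 'a' != 'e' (stop)
LCP = "r" (length 1)


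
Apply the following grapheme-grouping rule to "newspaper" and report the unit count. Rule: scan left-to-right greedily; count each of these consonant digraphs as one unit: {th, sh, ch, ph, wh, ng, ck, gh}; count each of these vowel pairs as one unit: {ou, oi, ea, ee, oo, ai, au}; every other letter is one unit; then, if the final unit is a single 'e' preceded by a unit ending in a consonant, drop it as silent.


Word: "newspaper" (9 letters)
Left-to-right scan:
  [1] 'n' (letter)
  [2] 'e' (letter)
  [3] 'w' (letter)
  [4] 's' (letter)
  [5] 'p' (letter)
  [6] 'a' (letter)
  [7] 'p' (letter)
  [8] 'e' (letter)
  [9] 'r' (letter)
Units from scan: 9
Sound units = 9 units


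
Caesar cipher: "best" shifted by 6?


Word: "best"
Shift: 6
Each letter → (letter + shift) mod 26:
  'b' (1) + 6 = 7 → 'h'
  'e' (4) + 6 = 10 → 'k'
  's' (18) + 6 = 24 → 'y'
  't' (19) + 6 = 25 → 'z'
Result = "hkyz"


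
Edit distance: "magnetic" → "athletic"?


Word 1: "magnetic" (length 8)
Word 2: "athletic" (length 8)
One optimal edit sequence (insert/delete/substitute each cost 1):
  1. substitute 'm' -> 'a'  (+1)
  2. substitute 'a' -> 't'  (+1)
  3. substitute 'g' -> 'h'  (+1)
  4. substitute 'n' -> 'l'  (+1)
  5. keep 'e'
  6. keep 't'
  7. keep 'i'
  8. keep 'c'
Total edit operations: 4
Edit distance = 4


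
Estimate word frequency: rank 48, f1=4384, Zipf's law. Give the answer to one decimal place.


Zipf's law: f(r) = f(1) / r
f(1) = 4384
f(48) = 4384 / 48
= 91.3 occurrences


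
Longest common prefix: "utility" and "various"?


Word 1: "utility"
Word 2: "various"
Comparing from start:
  Pos 0: 'u' != 'v' (stop)
LCP = "" (length 0)


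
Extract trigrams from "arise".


Word: "arise" (length 5)
Number of trigrams = 5 - 3 + 1 = 3
  Position 0: "ari"
  Position 1: "ris"
  Position 2: "ise"
Trigrams = "ari", "ris", "ise"


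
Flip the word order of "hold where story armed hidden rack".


Original: "hold where story armed hidden rack"
Words (1..n): hold | where | story | armed | hidden | rack
Reversed (n..1): rack | hidden | armed | story | where | hold
Result = "rack hidden armed story where hold"


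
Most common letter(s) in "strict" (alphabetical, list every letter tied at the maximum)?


Word: "strict"
Letter counts:
  'c': 1
  'i': 1
  'r': 1
  's': 1
  't': 2
Maximum count = 2
Most frequent = 't' (2 times each)


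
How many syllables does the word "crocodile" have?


Word: "crocodile"
Syllable breakdown: croc-o-dile
Counting: 3 parts
= 3 syllables


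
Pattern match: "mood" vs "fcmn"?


Pattern of "mood": [0, 1, 1, 2]
Pattern of "fcmn": [0, 1, 2, 3]
Patterns do not match
Same pattern = No


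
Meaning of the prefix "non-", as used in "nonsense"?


Prefix: non-
Example: nonsense = non- + sense
Meaning = not


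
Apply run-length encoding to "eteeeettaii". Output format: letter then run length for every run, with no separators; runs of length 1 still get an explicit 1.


String: "eteeeettaii"
Scanning for consecutive runs:
  'e' x 1
  't' x 1
  'e' x 4
  't' x 2
  'a' x 1
  'i' x 2
RLE = "e1t1e4t2a1i2"


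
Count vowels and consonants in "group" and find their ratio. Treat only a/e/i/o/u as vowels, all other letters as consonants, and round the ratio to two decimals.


Word: "group"
Vowels (a,e,i,o,u): 2
Consonants: 3
Ratio = 2/3
= 0.67


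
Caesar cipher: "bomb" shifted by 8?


Word: "bomb"
Shift: 8
Each letter → (letter + shift) mod 26:
  'b' (1) + 8 = 9 → 'j'
  'o' (14) + 8 = 22 → 'w'
  'm' (12) + 8 = 20 → 'u'
  'b' (1) + 8 = 9 → 'j'
Result = "jwuj"


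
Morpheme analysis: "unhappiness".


Word: "unhappiness"
Morphemes: un- / happi / -ness
Each morpheme carries meaning
= 3 morphemes


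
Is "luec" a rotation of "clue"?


Word: "clue", Candidate: "luec"
Method: check if candidate is substring of word+word
"clueclue" contains "luec"? Yes
Is rotation = Yes


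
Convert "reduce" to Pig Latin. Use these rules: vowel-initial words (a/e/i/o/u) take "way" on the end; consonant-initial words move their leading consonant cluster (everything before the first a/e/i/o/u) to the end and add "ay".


Word: "reduce"
Starts with consonant(s) → move to end, add 'ay'
Consonant cluster: "r"
Pig Latin = "educeray"


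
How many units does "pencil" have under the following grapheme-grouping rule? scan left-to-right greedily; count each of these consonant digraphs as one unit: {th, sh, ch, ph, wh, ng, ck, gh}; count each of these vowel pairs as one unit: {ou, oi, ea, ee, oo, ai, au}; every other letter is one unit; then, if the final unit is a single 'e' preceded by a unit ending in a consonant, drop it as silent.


Word: "pencil" (6 letters)
Left-to-right scan:
  (1) 'p' (letter)
  (2) 'e' (letter)
  (3) 'n' (letter)
  (4) 'c' (letter)
  (5) 'i' (letter)
  (6) 'l' (letter)
Units from scan: 6
Sound units = 6 units


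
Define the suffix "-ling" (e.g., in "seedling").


Suffix: -ling
As in: seedling -> seed + -ling
Meaning = small / young


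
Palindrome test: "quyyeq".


Word: "quyyeq"
Reversed: "qeyyuq"
Forward == Backward? quyyeq != qeyyuq
Palindrome = No


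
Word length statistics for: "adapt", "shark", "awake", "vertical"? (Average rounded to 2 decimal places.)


Lengths: "adapt"=5, "shark"=5, "awake"=5, "vertical"=8
Sum = 23, Count = 4
Average = 23/4 = 5.75
= avg=5.75, min=5, max=8


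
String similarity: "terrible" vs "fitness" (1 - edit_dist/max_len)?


Word 1: "terrible" (length 8)
Word 2: "fitness" (length 7)
One optimal edit sequence:
  1. delete 't'  (+1)
  2. substitute 'e' -> 'f'  (+1)
  3. substitute 'r' -> 'i'  (+1)
  4. substitute 'r' -> 't'  (+1)
  5. substitute 'i' -> 'n'  (+1)
  6. substitute 'b' -> 'e'  (+1)
  7. substitute 'l' -> 's'  (+1)
  8. substitute 'e' -> 's'  (+1)
Edit distance = 8
Max length = max(8, 7) = 8
Similarity = 1 - 8/8
= 0.0000


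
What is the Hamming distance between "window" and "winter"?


Comparing character by character (same length = 6):
  Pos 0: 'w' vs 'w' =
  Pos 1: 'i' vs 'i' =
  Pos 2: 'n' vs 'n' =
  Pos 3: 'd' vs 't' !=
  Pos 4: 'o' vs 'e' !=
  Pos 5: 'w' vs 'r' !=
Hamming distance = 3


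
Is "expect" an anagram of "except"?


Word 1: "except" → sorted: ceeptx
Word 2: "expect" → sorted: ceeptx
Same letters? ceeptx == ceeptx
Anagram = Yes


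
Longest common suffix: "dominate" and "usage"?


Word 1: "dominate"
Word 2: "usage"
Comparing from end:
  Pos -1: 'e' == 'e'
  Pos -2: 't' != 'g' (stop)
LCS = "e" (length 1)


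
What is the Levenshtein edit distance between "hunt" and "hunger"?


Word 1: "hunt" (length 4)
Word 2: "hunger" (length 6)
One optimal edit sequence (insert/delete/substitute each cost 1):
  1. keep 'h'
  2. keep 'u'
  3. keep 'n'
  4. insert 'g'  (+1)
  5. insert 'e'  (+1)
  6. substitute 't' -> 'r'  (+1)
Total edit operations: 3
Edit distance = 3


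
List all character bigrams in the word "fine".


Word: "fine" (length 4)
Number of bigrams = 4 - 2 + 1 = 3
  Position 0: "fi"
  Position 1: "in"
  Position 2: "ne"
Bigrams = "fi", "in", "ne"


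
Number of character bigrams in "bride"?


Word: "bride" (length 5)
Number of 2-grams = length - 2 + 1 = 5 - 2 + 1
= 4


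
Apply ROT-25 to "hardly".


Word: "hardly"
Shift: 25
Each letter → (letter + shift) mod 26:
  'h' (7) + 25 = 6 → 'g'
  'a' (0) + 25 = 25 → 'z'
  'r' (17) + 25 = 16 → 'q'
  'd' (3) + 25 = 2 → 'c'
  'l' (11) + 25 = 10 → 'k'
  'y' (24) + 25 = 23 → 'x'
Result = "gzqckx"


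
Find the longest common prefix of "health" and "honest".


Word 1: "health"
Word 2: "honest"
Comparing from start:
  Pos 0: 'h' == 'h'
  Pos 1: 'e' != 'o' (stop)
LCP = "h" (length 1)


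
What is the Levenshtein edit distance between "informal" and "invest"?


Word 1: "informal" (length 8)
Word 2: "invest" (length 6)
One optimal edit sequence (insert/delete/substitute each cost 1):
  1. keep 'i'
  2. keep 'n'
  3. delete 'f'  (+1)
  4. delete 'o'  (+1)
  5. substitute 'r' -> 'v'  (+1)
  6. substitute 'm' -> 'e'  (+1)
  7. substitute 'a' -> 's'  (+1)
  8. substitute 'l' -> 't'  (+1)
Total edit operations: 6
Edit distance = 6


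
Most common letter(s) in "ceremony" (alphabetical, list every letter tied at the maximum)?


Word: "ceremony"
Letter counts:
  'c': 1
  'e': 2
  'm': 1
  'n': 1
  'o': 1
  'r': 1
  'y': 1
Maximum count = 2
Most frequent = 'e' (2 times each)


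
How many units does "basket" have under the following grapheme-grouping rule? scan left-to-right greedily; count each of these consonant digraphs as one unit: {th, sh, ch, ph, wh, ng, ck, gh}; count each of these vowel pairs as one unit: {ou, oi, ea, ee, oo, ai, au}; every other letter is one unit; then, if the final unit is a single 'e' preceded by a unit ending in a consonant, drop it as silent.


Word: "basket" (6 letters)
Left-to-right scan:
  [1] 'b' (letter)
  [2] 'a' (letter)
  [3] 's' (letter)
  [4] 'k' (letter)
  [5] 'e' (letter)
  [6] 't' (letter)
Units from scan: 6
Sound units = 6 units


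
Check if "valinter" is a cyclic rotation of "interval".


Word: "interval", Candidate: "valinter"
Method: check if candidate is substring of word+word
"intervalinterval" contains "valinter"? Yes
Is rotation = Yes


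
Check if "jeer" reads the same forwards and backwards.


Word: "jeer"
Reversed: "reej"
Forward == Backward? jeer != reej
Palindrome = No


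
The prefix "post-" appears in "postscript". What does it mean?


Prefix: post-
Example: postscript = post- + script
Meaning = after


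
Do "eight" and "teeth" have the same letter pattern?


Pattern of "eight": [0, 1, 2, 3, 4]
Pattern of "teeth": [0, 1, 1, 0, 2]
Patterns do not match
Same pattern = No


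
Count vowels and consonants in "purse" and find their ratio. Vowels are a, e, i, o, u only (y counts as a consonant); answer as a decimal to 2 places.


Word: "purse"
Vowels (a,e,i,o,u): 2
Consonants: 3
Ratio = 2/3
= 0.67


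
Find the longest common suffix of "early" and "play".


Word 1: "early"
Word 2: "play"
Comparing from end:
  Pos -1: 'y' == 'y'
  Pos -2: 'l' != 'a' (stop)
LCS = "y" (length 1)


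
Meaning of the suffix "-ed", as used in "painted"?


Suffix: -ed
Example: painted (paint + -ed)
Meaning = past tense


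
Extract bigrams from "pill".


Word: "pill" (length 4)
Number of bigrams = 4 - 2 + 1 = 3
  Position 0: "pi"
  Position 1: "il"
  Position 2: "ll"
Bigrams = "pi", "il", "ll"


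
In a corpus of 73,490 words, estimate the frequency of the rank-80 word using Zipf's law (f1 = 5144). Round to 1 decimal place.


Zipf's law: f(r) = f(1) / r
f(1) = 5144
f(80) = 5144 / 80
= 64.3 occurrences


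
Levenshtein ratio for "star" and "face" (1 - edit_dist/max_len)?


Word 1: "star" (length 4)
Word 2: "face" (length 4)
One optimal edit sequence:
  1. substitute 's' -> 'f'  (+1)
  2. substitute 't' -> 'a'  (+1)
  3. substitute 'a' -> 'c'  (+1)
  4. substitute 'r' -> 'e'  (+1)
Edit distance = 4
Max length = max(4, 4) = 4
Similarity = 1 - 4/4
= 0.0000


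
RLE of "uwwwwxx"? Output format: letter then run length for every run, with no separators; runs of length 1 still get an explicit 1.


String: "uwwwwxx"
Scanning for consecutive runs:
  'u' x 1
  'w' x 4
  'x' x 2
RLE = "u1w4x2"


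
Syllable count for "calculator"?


Word: "calculator"
Syllable breakdown: cal · cu · la · tor
Counting: 4 parts
= 4 syllables


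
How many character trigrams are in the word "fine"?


Word: "fine" (length 4)
Number of 3-grams = length - 3 + 1 = 4 - 3 + 1
= 2


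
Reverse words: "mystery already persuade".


Original: "mystery already persuade"
Words (1..n): mystery | already | persuade
Reversed (n..1): persuade | already | mystery
Result = "persuade already mystery"


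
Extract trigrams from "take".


Word: "take" (length 4)
Number of trigrams = 4 - 3 + 1 = 2
  Position 0: "tak"
  Position 1: "ake"
Trigrams = "tak", "ake"


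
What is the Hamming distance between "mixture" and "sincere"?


Comparing character by character (same length = 7):
  Pos 0: 'm' vs 's' !=
  Pos 1: 'i' vs 'i' =
  Pos 2: 'x' vs 'n' !=
  Pos 3: 't' vs 'c' !=
  Pos 4: 'u' vs 'e' !=
  Pos 5: 'r' vs 'r' =
  Pos 6: 'e' vs 'e' =
Hamming distance = 4


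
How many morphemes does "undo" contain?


Word: "undo"
Morphemes: un- + do
Each morpheme carries meaning
= 2 morphemes


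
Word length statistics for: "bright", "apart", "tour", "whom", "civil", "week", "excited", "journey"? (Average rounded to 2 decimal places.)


Lengths: "bright"=6, "apart"=5, "tour"=4, "whom"=4, "civil"=5, "week"=4, "excited"=7, "journey"=7
Sum = 42, Count = 8
Average = 42/8 = 5.25
= avg=5.25, min=4, max=7


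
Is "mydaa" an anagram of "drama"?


Word 1: "drama" → sorted: aadmr
Word 2: "mydaa" → sorted: aadmy
Same letters? aadmr != aadmy
Anagram = No


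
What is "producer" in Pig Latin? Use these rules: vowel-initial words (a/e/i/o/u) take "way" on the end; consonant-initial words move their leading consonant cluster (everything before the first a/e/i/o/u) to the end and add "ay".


Word: "producer"
Starts with consonant(s) → move to end, add 'ay'
Consonant cluster: "pr"
Pig Latin = "oducerpray"


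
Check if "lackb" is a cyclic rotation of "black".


Word: "black", Candidate: "lackb"
Method: check if candidate is substring of word+word
"blackblack" contains "lackb"? Yes
Is rotation = Yes


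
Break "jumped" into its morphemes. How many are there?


Word: "jumped"
Morphemes: jump | -ed
Each morpheme carries meaning
= 2 morphemes


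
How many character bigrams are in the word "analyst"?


Word: "analyst" (length 7)
Number of 2-grams = length - 2 + 1 = 7 - 2 + 1
= 6


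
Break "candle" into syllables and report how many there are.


Word: "candle"
Syllable breakdown: can | dle
Counting: 2 parts
= 2 syllables


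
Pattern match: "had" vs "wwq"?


Pattern of "had": [0, 1, 2]
Pattern of "wwq": [0, 0, 1]
Patterns do not match
Same pattern = No


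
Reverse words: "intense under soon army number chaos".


Original: "intense under soon army number chaos"
Words (1..n): intense | under | soon | army | number | chaos
Reversed (n..1): chaos | number | army | soon | under | intense
Result = "chaos number army soon under intense"


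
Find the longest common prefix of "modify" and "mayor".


Word 1: "modify"
Word 2: "mayor"
Comparing from start:
  Pos 0: 'm' == 'm'
  Pos 1: 'o' != 'a' (stop)
LCP = "m" (length 1)


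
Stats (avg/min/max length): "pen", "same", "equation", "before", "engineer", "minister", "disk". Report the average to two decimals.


Lengths: "pen"=3, "same"=4, "equation"=8, "before"=6, "engineer"=8, "minister"=8, "disk"=4
Sum = 41, Count = 7
Average = 41/7 = 5.86
= avg=5.86, min=3, max=8


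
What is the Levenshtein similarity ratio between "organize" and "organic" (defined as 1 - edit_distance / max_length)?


Word 1: "organize" (length 8)
Word 2: "organic" (length 7)
One optimal edit sequence:
  1. keep 'o'
  2. keep 'r'
  3. keep 'g'
  4. keep 'a'
  5. keep 'n'
  6. keep 'i'
  7. delete 'z'  (+1)
  8. substitute 'e' -> 'c'  (+1)
Edit distance = 2
Max length = max(8, 7) = 8
Similarity = 1 - 2/8
= 0.7500


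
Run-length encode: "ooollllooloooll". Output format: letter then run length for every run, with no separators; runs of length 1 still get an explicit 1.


String: "ooollllooloooll"
Scanning for consecutive runs:
  'o' x 3
  'l' x 4
  'o' x 2
  'l' x 1
  'o' x 3
  'l' x 2
RLE = "o3l4o2l1o3l2"


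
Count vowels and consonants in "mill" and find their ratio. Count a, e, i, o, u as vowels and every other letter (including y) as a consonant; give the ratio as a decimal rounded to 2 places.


Word: "mill"
Vowels (a,e,i,o,u): 1
Consonants: 3
Ratio = 1/3
= 0.33


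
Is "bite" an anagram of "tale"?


Word 1: "tale" → sorted: aelt
Word 2: "bite" → sorted: beit
Same letters? aelt != beit
Anagram = No


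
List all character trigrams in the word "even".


Word: "even" (length 4)
Number of trigrams = 4 - 3 + 1 = 2
  Position 0: "eve"
  Position 1: "ven"
Trigrams = "eve", "ven"


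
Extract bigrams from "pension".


Word: "pension" (length 7)
Number of bigrams = 7 - 2 + 1 = 6
  Position 0: "pe"
  Position 1: "en"
  Position 2: "ns"
  Position 3: "si"
  Position 4: "io"
  Position 5: "on"
Bigrams = "pe", "en", "ns", "si", "io", "on"


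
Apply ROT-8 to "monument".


Word: "monument"
Shift: 8
Each letter → (letter + shift) mod 26:
  'm' (12) + 8 = 20 → 'u'
  'o' (14) + 8 = 22 → 'w'
  'n' (13) + 8 = 21 → 'v'
  'u' (20) + 8 = 2 → 'c'
  'm' (12) + 8 = 20 → 'u'
  'e' (4) + 8 = 12 → 'm'
  'n' (13) + 8 = 21 → 'v'
  't' (19) + 8 = 1 → 'b'
Result = "uwvcumvb"


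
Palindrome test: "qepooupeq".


Word: "qepooupeq"
Reversed: "qepuoopeq"
Forward == Backward? qepooupeq != qepuoopeq
Palindrome = No


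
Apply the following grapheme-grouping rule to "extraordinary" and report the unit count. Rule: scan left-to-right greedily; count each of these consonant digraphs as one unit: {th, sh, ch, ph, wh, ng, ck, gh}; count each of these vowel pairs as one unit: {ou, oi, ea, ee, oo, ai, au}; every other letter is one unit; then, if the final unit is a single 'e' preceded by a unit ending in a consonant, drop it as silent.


Word: "extraordinary" (13 letters)
Left-to-right scan:
  (1) 'e' (letter)
  (2) 'x' (letter)
  (3) 't' (letter)
  (4) 'r' (letter)
  (5) 'a' (letter)
  (6) 'o' (letter)
  (7) 'r' (letter)
  (8) 'd' (letter)
  (9) 'i' (letter)
  (10) 'n' (letter)
  (11) 'a' (letter)
  (12) 'r' (letter)
  (13) 'y' (letter)
Units from scan: 13
Sound units = 13 units


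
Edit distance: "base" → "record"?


Word 1: "base" (length 4)
Word 2: "record" (length 6)
One optimal edit sequence (insert/delete/substitute each cost 1):
  1. insert 'r'  (+1)
  2. insert 'e'  (+1)
  3. substitute 'b' -> 'c'  (+1)
  4. substitute 'a' -> 'o'  (+1)
  5. substitute 's' -> 'r'  (+1)
  6. substitute 'e' -> 'd'  (+1)
Total edit operations: 6
Edit distance = 6


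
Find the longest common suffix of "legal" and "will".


Word 1: "legal"
Word 2: "will"
Comparing from end:
  Pos -1: 'l' == 'l'
  Pos -2: 'a' != 'l' (stop)
LCS = "l" (length 1)


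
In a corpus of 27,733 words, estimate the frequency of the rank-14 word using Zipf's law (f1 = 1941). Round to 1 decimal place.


Zipf's law: f(r) = f(1) / r
f(1) = 1941
f(14) = 1941 / 14
= 138.6 occurrences


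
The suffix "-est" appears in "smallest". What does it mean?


Suffix: -est
Example: smallest (small + -est)
Meaning = most


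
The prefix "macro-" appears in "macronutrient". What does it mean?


Prefix: macro-
As in: macronutrient -> macro- + nutrient
Meaning = large


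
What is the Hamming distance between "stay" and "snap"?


Comparing character by character (same length = 4):
  Pos 0: 's' vs 's' =
  Pos 1: 't' vs 'n' !=
  Pos 2: 'a' vs 'a' =
  Pos 3: 'y' vs 'p' !=
Hamming distance = 2


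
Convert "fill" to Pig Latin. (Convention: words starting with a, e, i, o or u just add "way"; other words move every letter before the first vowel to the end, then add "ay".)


Word: "fill"
Starts with consonant(s) → move to end, add 'ay'
Consonant cluster: "f"
Pig Latin = "illfay"


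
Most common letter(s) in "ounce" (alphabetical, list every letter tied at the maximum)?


Word: "ounce"
Letter counts:
  'c': 1
  'e': 1
  'n': 1
  'o': 1
  'u': 1
Maximum count = 1
Most frequent = 'c', 'e', 'n', 'o', 'u' (1 time each)


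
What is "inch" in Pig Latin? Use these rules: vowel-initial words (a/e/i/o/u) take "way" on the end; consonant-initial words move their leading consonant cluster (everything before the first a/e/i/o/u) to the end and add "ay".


Word: "inch"
Starts with vowel → add 'way'
Pig Latin = "inchway"


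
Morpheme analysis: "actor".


Word: "actor"
Morphemes: act + -or
Each morpheme carries meaning
= 2 morphemes


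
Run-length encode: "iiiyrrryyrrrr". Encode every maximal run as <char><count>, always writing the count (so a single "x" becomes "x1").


String: "iiiyrrryyrrrr"
Scanning for consecutive runs:
  'i' x 3
  'y' x 1
  'r' x 3
  'y' x 2
  'r' x 4
RLE = "i3y1r3y2r4"


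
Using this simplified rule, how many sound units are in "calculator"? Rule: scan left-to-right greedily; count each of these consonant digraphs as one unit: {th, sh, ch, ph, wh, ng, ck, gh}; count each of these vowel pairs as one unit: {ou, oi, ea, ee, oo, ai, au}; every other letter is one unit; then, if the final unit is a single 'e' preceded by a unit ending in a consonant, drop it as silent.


Word: "calculator" (10 letters)
Left-to-right scan:
  (1) 'c' (letter)
  (2) 'a' (letter)
  (3) 'l' (letter)
  (4) 'c' (letter)
  (5) 'u' (letter)
  (6) 'l' (letter)
  (7) 'a' (letter)
  (8) 't' (letter)
  (9) 'o' (letter)
  (10) 'r' (letter)
Units from scan: 10
Sound units = 10 units


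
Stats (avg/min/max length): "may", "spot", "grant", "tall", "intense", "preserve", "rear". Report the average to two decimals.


Lengths: "may"=3, "spot"=4, "grant"=5, "tall"=4, "intense"=7, "preserve"=8, "rear"=4
Sum = 35, Count = 7
Average = 35/7 = 5.00
= avg=5.00, min=3, max=8


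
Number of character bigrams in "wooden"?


Word: "wooden" (length 6)
Number of 2-grams = length - 2 + 1 = 6 - 2 + 1
= 5


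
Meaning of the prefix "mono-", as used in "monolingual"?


Prefix: mono-
Example: monolingual = mono- + lingual
Meaning = one


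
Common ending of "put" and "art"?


Word 1: "put"
Word 2: "art"
Comparing from end:
  Pos -1: 't' == 't'
  Pos -2: 'u' != 'r' (stop)
LCS = "t" (length 1)


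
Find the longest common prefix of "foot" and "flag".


Word 1: "foot"
Word 2: "flag"
Comparing from start:
  Pos 0: 'f' == 'f'
  Pos 1: 'o' != 'l' (stop)
LCP = "f" (length 1)


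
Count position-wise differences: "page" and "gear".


Comparing character by character (same length = 4):
  Pos 0: 'p' vs 'g' !=
  Pos 1: 'a' vs 'e' !=
  Pos 2: 'g' vs 'a' !=
  Pos 3: 'e' vs 'r' !=
Hamming distance = 4


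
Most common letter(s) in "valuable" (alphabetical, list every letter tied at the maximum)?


Word: "valuable"
Letter counts:
  'a': 2
  'b': 1
  'e': 1
  'l': 2
  'u': 1
  'v': 1
Maximum count = 2
Most frequent = 'a', 'l' (2 times each)


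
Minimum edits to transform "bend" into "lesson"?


Word 1: "bend" (length 4)
Word 2: "lesson" (length 6)
One optimal edit sequence (insert/delete/substitute each cost 1):
  1. substitute 'b' -> 'l'  (+1)
  2. keep 'e'
  3. insert 's'  (+1)
  4. insert 's'  (+1)
  5. substitute 'n' -> 'o'  (+1)
  6. substitute 'd' -> 'n'  (+1)
Total edit operations: 5
Edit distance = 5


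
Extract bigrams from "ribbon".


Word: "ribbon" (length 6)
Number of bigrams = 6 - 2 + 1 = 5
  Position 0: "ri"
  Position 1: "ib"
  Position 2: "bb"
  Position 3: "bo"
  Position 4: "on"
Bigrams = "ri", "ib", "bb", "bo", "on"


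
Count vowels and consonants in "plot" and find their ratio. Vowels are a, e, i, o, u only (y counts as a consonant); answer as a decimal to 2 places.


Word: "plot"
Vowels (a,e,i,o,u): 1
Consonants: 3
Ratio = 1/3
= 0.33


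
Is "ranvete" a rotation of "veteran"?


Word: "veteran", Candidate: "ranvete"
Method: check if candidate is substring of word+word
"veteranveteran" contains "ranvete"? Yes
Is rotation = Yes


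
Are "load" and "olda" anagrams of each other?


Word 1: "load" → sorted: adlo
Word 2: "olda" → sorted: adlo
Same letters? adlo == adlo
Anagram = Yes


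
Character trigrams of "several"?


Word: "several" (length 7)
Number of trigrams = 7 - 3 + 1 = 5
  Position 0: "sev"
  Position 1: "eve"
  Position 2: "ver"
  Position 3: "era"
  Position 4: "ral"
Trigrams = "sev", "eve", "ver", "era", "ral"


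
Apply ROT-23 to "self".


Word: "self"
Shift: 23
Each letter → (letter + shift) mod 26:
  's' (18) + 23 = 15 → 'p'
  'e' (4) + 23 = 1 → 'b'
  'l' (11) + 23 = 8 → 'i'
  'f' (5) + 23 = 2 → 'c'
Result = "pbic"


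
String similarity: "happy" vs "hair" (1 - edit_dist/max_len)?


Word 1: "happy" (length 5)
Word 2: "hair" (length 4)
One optimal edit sequence:
  1. keep 'h'
  2. keep 'a'
  3. delete 'p'  (+1)
  4. substitute 'p' -> 'i'  (+1)
  5. substitute 'y' -> 'r'  (+1)
Edit distance = 3
Max length = max(5, 4) = 5
Similarity = 1 - 3/5
= 0.4000


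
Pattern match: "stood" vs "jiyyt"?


Pattern of "stood": [0, 1, 2, 2, 3]
Pattern of "jiyyt": [0, 1, 2, 2, 3]
Patterns match
Same pattern = Yes


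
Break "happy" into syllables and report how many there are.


Word: "happy"
Syllable breakdown: hap / py
Counting: 2 parts
= 2 syllables


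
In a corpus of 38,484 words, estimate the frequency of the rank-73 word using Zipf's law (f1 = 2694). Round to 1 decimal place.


Zipf's law: f(r) = f(1) / r
f(1) = 2694
f(73) = 2694 / 73
= 36.9 occurrences


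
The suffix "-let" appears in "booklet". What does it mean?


Suffix: -let
Example: booklet (book + -let)
Meaning = small


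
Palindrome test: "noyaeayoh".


Word: "noyaeayoh"
Reversed: "hoyaeayon"
Forward == Backward? noyaeayoh != hoyaeayon
Palindrome = No


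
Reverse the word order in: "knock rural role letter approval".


Original: "knock rural role letter approval"
Words (1..n): knock | rural | role | letter | approval
Reversed (n..1): approval | letter | role | rural | knock
Result = "approval letter role rural knock"


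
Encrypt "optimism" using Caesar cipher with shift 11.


Word: "optimism"
Shift: 11
Each letter → (letter + shift) mod 26:
  'o' (14) + 11 = 25 → 'z'
  'p' (15) + 11 = 0 → 'a'
  't' (19) + 11 = 4 → 'e'
  'i' (8) + 11 = 19 → 't'
  'm' (12) + 11 = 23 → 'x'
  'i' (8) + 11 = 19 → 't'
  's' (18) + 11 = 3 → 'd'
  'm' (12) + 11 = 23 → 'x'
Result = "zaetxtdx"


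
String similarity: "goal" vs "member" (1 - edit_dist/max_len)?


Word 1: "goal" (length 4)
Word 2: "member" (length 6)
One optimal edit sequence:
  1. insert 'm'  (+1)
  2. insert 'e'  (+1)
  3. substitute 'g' -> 'm'  (+1)
  4. substitute 'o' -> 'b'  (+1)
  5. substitute 'a' -> 'e'  (+1)
  6. substitute 'l' -> 'r'  (+1)
Edit distance = 6
Max length = max(4, 6) = 6
Similarity = 1 - 6/6
= 0.0000


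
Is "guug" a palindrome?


Word: "guug"
Reversed: "guug"
Forward == Backward? guug == guug
Palindrome = Yes


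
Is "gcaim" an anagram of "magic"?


Word 1: "magic" → sorted: acgim
Word 2: "gcaim" → sorted: acgim
Same letters? acgim == acgim
Anagram = Yes


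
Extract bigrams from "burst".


Word: "burst" (length 5)
Number of bigrams = 5 - 2 + 1 = 4
  Position 0: "bu"
  Position 1: "ur"
  Position 2: "rs"
  Position 3: "st"
Bigrams = "bu", "ur", "rs", "st"


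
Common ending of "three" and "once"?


Word 1: "three"
Word 2: "once"
Comparing from end:
  Pos -1: 'e' == 'e'
  Pos -2: 'e' != 'c' (stop)
LCS = "e" (length 1)


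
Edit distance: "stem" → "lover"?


Word 1: "stem" (length 4)
Word 2: "lover" (length 5)
One optimal edit sequence (insert/delete/substitute each cost 1):
  1. insert 'l'  (+1)
  2. substitute 's' -> 'o'  (+1)
  3. substitute 't' -> 'v'  (+1)
  4. keep 'e'
  5. substitute 'm' -> 'r'  (+1)
Total edit operations: 4
Edit distance = 4


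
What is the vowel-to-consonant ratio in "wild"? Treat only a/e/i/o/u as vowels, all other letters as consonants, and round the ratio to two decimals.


Word: "wild"
Vowels (a,e,i,o,u): 1
Consonants: 3
Ratio = 1/3
= 0.33


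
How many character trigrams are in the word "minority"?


Word: "minority" (length 8)
Number of 3-grams = length - 3 + 1 = 8 - 3 + 1
= 6


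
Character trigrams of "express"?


Word: "express" (length 7)
Number of trigrams = 7 - 3 + 1 = 5
  Position 0: "exp"
  Position 1: "xpr"
  Position 2: "pre"
  Position 3: "res"
  Position 4: "ess"
Trigrams = "exp", "xpr", "pre", "res", "ess"


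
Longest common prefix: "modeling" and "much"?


Word 1: "modeling"
Word 2: "much"
Comparing from start:
  Pos 0: 'm' == 'm'
  Pos 1: 'o' != 'u' (stop)
LCP = "m" (length 1)


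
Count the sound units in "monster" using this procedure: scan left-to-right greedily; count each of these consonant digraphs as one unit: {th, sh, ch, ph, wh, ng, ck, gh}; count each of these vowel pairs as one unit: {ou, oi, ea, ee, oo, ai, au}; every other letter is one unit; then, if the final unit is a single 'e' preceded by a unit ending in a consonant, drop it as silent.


Word: "monster" (7 letters)
Left-to-right scan:
  (1) 'm' (letter)
  (2) 'o' (letter)
  (3) 'n' (letter)
  (4) 's' (letter)
  (5) 't' (letter)
  (6) 'e' (letter)
  (7) 'r' (letter)
Units from scan: 7
Sound units = 7 units


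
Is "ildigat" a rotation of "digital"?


Word: "digital", Candidate: "ildigat"
Method: check if candidate is substring of word+word
"digitaldigital" contains "ildigat"? No
Is rotation = No


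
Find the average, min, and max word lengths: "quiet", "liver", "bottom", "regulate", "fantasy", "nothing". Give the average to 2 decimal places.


Lengths: "quiet"=5, "liver"=5, "bottom"=6, "regulate"=8, "fantasy"=7, "nothing"=7
Sum = 38, Count = 6
Average = 38/6 = 6.33
= avg=6.33, min=5, max=8


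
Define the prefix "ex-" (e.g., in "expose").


Prefix: ex-
Example: expose = ex- + pose
Meaning = out / former


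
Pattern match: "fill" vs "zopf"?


Pattern of "fill": [0, 1, 2, 2]
Pattern of "zopf": [0, 1, 2, 3]
Patterns do not match
Same pattern = No


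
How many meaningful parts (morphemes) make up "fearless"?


Word: "fearless"
Morphemes: fear | -less
Each morpheme carries meaning
= 2 morphemes


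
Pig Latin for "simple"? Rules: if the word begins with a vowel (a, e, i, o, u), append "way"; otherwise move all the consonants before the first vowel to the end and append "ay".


Word: "simple"
Starts with consonant(s) → move to end, add 'ay'
Consonant cluster: "s"
Pig Latin = "implesay"


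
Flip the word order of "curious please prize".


Original: "curious please prize"
Words (1..n): curious | please | prize
Reversed (n..1): prize | please | curious
Result = "prize please curious"


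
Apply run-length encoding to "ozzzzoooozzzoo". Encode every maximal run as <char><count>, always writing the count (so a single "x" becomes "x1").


String: "ozzzzoooozzzoo"
Scanning for consecutive runs:
  'o' x 1
  'z' x 4
  'o' x 4
  'z' x 3
  'o' x 2
RLE = "o1z4o4z3o2"


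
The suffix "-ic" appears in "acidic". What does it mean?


Suffix: -ic
Example: acidic = acid + -ic
Meaning = relating to


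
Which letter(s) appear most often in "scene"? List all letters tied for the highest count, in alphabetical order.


Word: "scene"
Letter counts:
  'c': 1
  'e': 2
  'n': 1
  's': 1
Maximum count = 2
Most frequent = 'e' (2 times each)


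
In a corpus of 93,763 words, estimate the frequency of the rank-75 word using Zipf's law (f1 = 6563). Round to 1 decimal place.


Zipf's law: f(r) = f(1) / r
f(1) = 6563
f(75) = 6563 / 75
= 87.5 occurrences


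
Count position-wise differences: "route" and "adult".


Comparing character by character (same length = 5):
  Pos 0: 'r' vs 'a' !=
  Pos 1: 'o' vs 'd' !=
  Pos 2: 'u' vs 'u' =
  Pos 3: 't' vs 'l' !=
  Pos 4: 'e' vs 't' !=
Hamming distance = 4


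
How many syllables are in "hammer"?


Word: "hammer"
Syllable breakdown: ham / mer
Counting: 2 parts
= 2 syllables


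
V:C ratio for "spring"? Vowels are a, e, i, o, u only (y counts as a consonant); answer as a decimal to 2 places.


Word: "spring"
Vowels (a,e,i,o,u): 1
Consonants: 5
Ratio = 1/5
= 0.20


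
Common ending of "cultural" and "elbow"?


Word 1: "cultural"
Word 2: "elbow"
Comparing from end:
  Pos -1: 'l' != 'w' (stop)
LCS = "" (length 0)


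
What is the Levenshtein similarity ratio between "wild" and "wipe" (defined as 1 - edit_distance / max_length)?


Word 1: "wild" (length 4)
Word 2: "wipe" (length 4)
One optimal edit sequence:
  1. keep 'w'
  2. keep 'i'
  3. substitute 'l' -> 'p'  (+1)
  4. substitute 'd' -> 'e'  (+1)
Edit distance = 2
Max length = max(4, 4) = 4
Similarity = 1 - 2/4
= 0.5000


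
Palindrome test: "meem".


Word: "meem"
Reversed: "meem"
Forward == Backward? meem == meem
Palindrome = Yes


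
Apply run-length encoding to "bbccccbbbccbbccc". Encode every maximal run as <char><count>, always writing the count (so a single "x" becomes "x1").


String: "bbccccbbbccbbccc"
Scanning for consecutive runs:
  'b' x 2
  'c' x 4
  'b' x 3
  'c' x 2
  'b' x 2
  'c' x 3
RLE = "b2c4b3c2b2c3"


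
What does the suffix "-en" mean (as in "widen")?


Suffix: -en
As in: widen -> wide + -en, with a spelling change
Meaning = to make / become


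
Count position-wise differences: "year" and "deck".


Comparing character by character (same length = 4):
  Pos 0: 'y' vs 'd' !=
  Pos 1: 'e' vs 'e' =
  Pos 2: 'a' vs 'c' !=
  Pos 3: 'r' vs 'k' !=
Hamming distance = 3


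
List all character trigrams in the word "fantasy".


Word: "fantasy" (length 7)
Number of trigrams = 7 - 3 + 1 = 5
  Position 0: "fan"
  Position 1: "ant"
  Position 2: "nta"
  Position 3: "tas"
  Position 4: "asy"
Trigrams = "fan", "ant", "nta", "tas", "asy"


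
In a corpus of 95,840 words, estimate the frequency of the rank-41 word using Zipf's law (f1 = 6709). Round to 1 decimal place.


Zipf's law: f(r) = f(1) / r
f(1) = 6709
f(41) = 6709 / 41
= 163.6 occurrences


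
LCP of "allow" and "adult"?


Word 1: "allow"
Word 2: "adult"
Comparing from start:
  Pos 0: 'a' == 'a'
  Pos 1: 'l' != 'd' (stop)
LCP = "a" (length 1)


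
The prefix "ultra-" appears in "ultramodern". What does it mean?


Prefix: ultra-
Example: ultramodern (ultra- + modern)
Meaning = beyond


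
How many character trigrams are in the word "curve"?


Word: "curve" (length 5)
Number of 3-grams = length - 3 + 1 = 5 - 3 + 1
= 3


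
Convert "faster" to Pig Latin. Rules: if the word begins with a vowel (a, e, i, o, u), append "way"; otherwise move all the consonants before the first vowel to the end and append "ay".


Word: "faster"
Starts with consonant(s) → move to end, add 'ay'
Consonant cluster: "f"
Pig Latin = "asterfay"


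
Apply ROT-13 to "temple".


Word: "temple"
Shift: 13
Each letter → (letter + shift) mod 26:
  't' (19) + 13 = 6 → 'g'
  'e' (4) + 13 = 17 → 'r'
  'm' (12) + 13 = 25 → 'z'
  'p' (15) + 13 = 2 → 'c'
  'l' (11) + 13 = 24 → 'y'
  'e' (4) + 13 = 17 → 'r'
Result = "grzcyr"


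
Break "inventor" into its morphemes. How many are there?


Word: "inventor"
Morphemes: invent + -or
Each morpheme carries meaning
= 2 morphemes


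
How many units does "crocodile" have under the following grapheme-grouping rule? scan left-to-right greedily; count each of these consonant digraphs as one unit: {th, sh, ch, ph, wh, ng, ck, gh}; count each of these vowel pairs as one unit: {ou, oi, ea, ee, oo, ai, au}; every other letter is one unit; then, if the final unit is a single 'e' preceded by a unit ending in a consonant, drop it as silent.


Word: "crocodile" (9 letters)
Left-to-right scan:
  1. 'c' (letter)
  2. 'r' (letter)
  3. 'o' (letter)
  4. 'c' (letter)
  5. 'o' (letter)
  6. 'd' (letter)
  7. 'i' (letter)
  8. 'l' (letter)
  9. 'e' (letter)
Units from scan: 9
Final unit is 'e' after a consonant -> drop as silent (-1)
Sound units = 8 units


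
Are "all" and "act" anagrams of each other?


Word 1: "all" → sorted: all
Word 2: "act" → sorted: act
Same letters? all != act
Anagram = No


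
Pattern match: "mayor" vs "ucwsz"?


Pattern of "mayor": [0, 1, 2, 3, 4]
Pattern of "ucwsz": [0, 1, 2, 3, 4]
Patterns match
Same pattern = Yes


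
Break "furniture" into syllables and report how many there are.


Word: "furniture"
Syllable breakdown: fur · ni · ture
Counting: 3 parts
= 3 syllables


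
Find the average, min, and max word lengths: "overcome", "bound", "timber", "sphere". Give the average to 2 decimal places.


Lengths: "overcome"=8, "bound"=5, "timber"=6, "sphere"=6
Sum = 25, Count = 4
Average = 25/4 = 6.25
= avg=6.25, min=5, max=8


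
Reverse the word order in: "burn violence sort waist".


Original: "burn violence sort waist"
Words (1..n): burn | violence | sort | waist
Reversed (n..1): waist | sort | violence | burn
Result = "waist sort violence burn"


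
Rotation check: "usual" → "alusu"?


Word: "usual", Candidate: "alusu"
Method: check if candidate is substring of word+word
"usualusual" contains "alusu"? Yes
Is rotation = Yes


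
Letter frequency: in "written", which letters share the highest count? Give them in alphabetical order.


Word: "written"
Letter counts:
  'e': 1
  'i': 1
  'n': 1
  'r': 1
  't': 2
  'w': 1
Maximum count = 2
Most frequent = 't' (2 times each)


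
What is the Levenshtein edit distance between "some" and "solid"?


Word 1: "some" (length 4)
Word 2: "solid" (length 5)
One optimal edit sequence (insert/delete/substitute each cost 1):
  1. keep 's'
  2. keep 'o'
  3. insert 'l'  (+1)
  4. substitute 'm' -> 'i'  (+1)
  5. substitute 'e' -> 'd'  (+1)
Total edit operations: 3
Edit distance = 3


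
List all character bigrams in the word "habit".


Word: "habit" (length 5)
Number of bigrams = 5 - 2 + 1 = 4
  Position 0: "ha"
  Position 1: "ab"
  Position 2: "bi"
  Position 3: "it"
Bigrams = "ha", "ab", "bi", "it"


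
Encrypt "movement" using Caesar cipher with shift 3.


Word: "movement"
Shift: 3
Each letter → (letter + shift) mod 26:
  'm' (12) + 3 = 15 → 'p'
  'o' (14) + 3 = 17 → 'r'
  'v' (21) + 3 = 24 → 'y'
  'e' (4) + 3 = 7 → 'h'
  'm' (12) + 3 = 15 → 'p'
  'e' (4) + 3 = 7 → 'h'
  'n' (13) + 3 = 16 → 'q'
  't' (19) + 3 = 22 → 'w'
Result = "pryhphqw"
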